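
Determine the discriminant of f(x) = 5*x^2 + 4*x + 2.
Δ = -24

For a quadratic a x^2 + b x + c the discriminant is Δ = b^2 - 4ac = (4)^2 - 4*(5)*(2) = 16 - (40) = -24.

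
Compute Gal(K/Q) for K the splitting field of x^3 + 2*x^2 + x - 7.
Gal(K/Q) = S_3 (symmetric group of order 6)

Compute the discriminant of x^3 + (2)*x^2 + (1)*x + (-7): Δ = -1351. Since Δ is not a rational square, the Galois group is not contained in A_3; it must be the full S_3 (irreducibility of the cubic rules out anything smaller).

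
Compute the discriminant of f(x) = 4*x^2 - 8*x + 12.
Δ = -128

For a quadratic a x^2 + b x + c the discriminant is Δ = b^2 - 4ac = (-8)^2 - 4*(4)*(12) = 64 - (192) = -128.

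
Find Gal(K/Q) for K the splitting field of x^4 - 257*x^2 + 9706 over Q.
Gal(K/Q) = V_4 (Klein four-group, Z/2Z × Z/2Z)

f factors as (x^2 - 46)(x^2 - 211), so the splitting field is K = Q(sqrt(46), sqrt(211)). The elements 46, 211, 9706 are all non-squares in Q, so sqrt(46) and sqrt(211) generate independent quadratic extensions. Thus [K:Q] = 4 and Gal(K/Q) is generated by the two order-2 automorphisms sqrt(46) ↦ -sqrt(46) and sqrt(211) ↦ -sqrt(211), giving V_4.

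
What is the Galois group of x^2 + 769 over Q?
Gal(K/Q) = Z/2Z (cyclic of order 2)

x^2 + 769 is irreducible over Q since -769 is not a rational square. The splitting field Q(sqrt(-769)) has degree 2 over Q, and its unique nontrivial automorphism is sqrt(-769) ↦ -sqrt(-769). Hence Gal(Q(sqrt(-769))/Q) = Z/2Z.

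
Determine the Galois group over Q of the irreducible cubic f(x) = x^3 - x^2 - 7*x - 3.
Gal(K/Q) = S_3 (symmetric group of order 6)

Compute the discriminant of x^3 + (-1)*x^2 + (-7)*x + (-3): Δ = 788. Since Δ is not a rational square, the Galois group is not contained in A_3; it must be the full S_3 (irreducibility of the cubic rules out anything smaller).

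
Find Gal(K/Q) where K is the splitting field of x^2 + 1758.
Gal(K/Q) = Z/2Z (cyclic of order 2)

x^2 + 1758 is irreducible over Q since -1758 is not a rational square. The splitting field Q(sqrt(-1758)) has degree 2 over Q, and its unique nontrivial automorphism is sqrt(-1758) ↦ -sqrt(-1758). Hence Gal(Q(sqrt(-1758))/Q) = Z/2Z.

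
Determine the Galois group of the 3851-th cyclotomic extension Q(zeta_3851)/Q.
|Gal(Q(zeta_3851)/Q)| = phi(3851) = 3850; group ≅ (Z/3851Z)^* ≅ Z/3850Z

The n-th cyclotomic polynomial Φ_3851(x) is the minimal polynomial of zeta_3851 over Q and has degree phi(3851) = 3850. So Q(zeta_3851) is a degree-3850 Galois extension with Galois group (Z/3851Z)^*. (Z/3851Z)^* is cyclic since 3851 is an odd prime power (or 4). Hence Gal(Q(zeta_3851)/Q) ≅ Z/3850Z.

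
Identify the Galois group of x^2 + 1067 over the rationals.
Gal(K/Q) = Z/2Z (cyclic of order 2)

x^2 + 1067 is irreducible over Q since -1067 is not a rational square. The splitting field Q(sqrt(-1067)) has degree 2 over Q, and its unique nontrivial automorphism is sqrt(-1067) ↦ -sqrt(-1067). Hence Gal(Q(sqrt(-1067))/Q) = Z/2Z.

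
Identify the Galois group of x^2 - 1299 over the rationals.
Gal(K/Q) = Z/2Z (cyclic of order 2)

x^2 - 1299 is irreducible over Q since 1299 is not a rational square. The splitting field Q(sqrt(1299)) has degree 2 over Q, and its unique nontrivial automorphism is sqrt(1299) ↦ -sqrt(1299). Hence Gal(Q(sqrt(1299))/Q) = Z/2Z.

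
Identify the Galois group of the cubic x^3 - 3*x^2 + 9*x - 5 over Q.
Gal(K/Q) = S_3 (symmetric group of order 6)

Compute the discriminant of x^3 + (-3)*x^2 + (9)*x + (-5): Δ = -972. Since Δ is not a rational square, the Galois group is not contained in A_3; it must be the full S_3 (irreducibility of the cubic rules out anything smaller).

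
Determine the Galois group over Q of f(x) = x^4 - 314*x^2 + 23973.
Gal(K/Q) = V_4 (Klein four-group, Z/2Z × Z/2Z)

f factors as (x^2 - 131)(x^2 - 183), so the splitting field is K = Q(sqrt(131), sqrt(183)). The elements 131, 183, 23973 are all non-squares in Q, so sqrt(131) and sqrt(183) generate independent quadratic extensions. Thus [K:Q] = 4 and Gal(K/Q) is generated by the two order-2 automorphisms sqrt(131) ↦ -sqrt(131) and sqrt(183) ↦ -sqrt(183), giving V_4.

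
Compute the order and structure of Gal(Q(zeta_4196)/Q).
|Gal(Q(zeta_4196)/Q)| = phi(4196) = 2096; group ≅ (Z/4196Z)^* ≅ Z/2Z × Z/1048Z

The n-th cyclotomic polynomial Φ_4196(x) is the minimal polynomial of zeta_4196 over Q and has degree phi(4196) = 2096. So Q(zeta_4196) is a degree-2096 Galois extension with Galois group (Z/4196Z)^*. By CRT, (Z/4196Z)^* ≅ (Z/4Z)^* × (Z/1049Z)^*. Each prime-power unit group is (Z/4Z)^* ≅ Z/2Z; (Z/1049Z)^* ≅ Z/1048Z. Hence Gal(Q(zeta_4196)/Q) ≅ Z/2Z × Z/1048Z.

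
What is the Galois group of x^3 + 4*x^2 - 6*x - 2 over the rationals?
Gal(K/Q) = S_3 (symmetric group of order 6)

Compute the discriminant of x^3 + (4)*x^2 + (-6)*x + (-2): Δ = 2708. Since Δ is not a rational square, the Galois group is not contained in A_3; it must be the full S_3 (irreducibility of the cubic rules out anything smaller).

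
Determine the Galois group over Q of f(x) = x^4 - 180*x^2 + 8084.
Gal(K/Q) = V_4 (Klein four-group, Z/2Z × Z/2Z)

f factors as (x^2 - 86)(x^2 - 94), so the splitting field is K = Q(sqrt(86), sqrt(94)). The elements 86, 94, 8084 are all non-squares in Q, so sqrt(86) and sqrt(94) generate independent quadratic extensions. Thus [K:Q] = 4 and Gal(K/Q) is generated by the two order-2 automorphisms sqrt(86) ↦ -sqrt(86) and sqrt(94) ↦ -sqrt(94), giving V_4.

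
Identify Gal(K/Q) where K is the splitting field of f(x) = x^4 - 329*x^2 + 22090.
Gal(K/Q) = V_4 (Klein four-group, Z/2Z × Z/2Z)

f factors as (x^2 - 94)(x^2 - 235), so the splitting field is K = Q(sqrt(94), sqrt(235)). The elements 94, 235, 22090 are all non-squares in Q, so sqrt(94) and sqrt(235) generate independent quadratic extensions. Thus [K:Q] = 4 and Gal(K/Q) is generated by the two order-2 automorphisms sqrt(94) ↦ -sqrt(94) and sqrt(235) ↦ -sqrt(235), giving V_4.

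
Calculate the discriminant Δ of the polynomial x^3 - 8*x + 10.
Δ = -652

For a depressed cubic x^3 + p x + q the discriminant is Δ = -4 p^3 - 27 q^2 = -4*(-8)^3 - 27*(10)^2 = 2048 - 2700 = -652.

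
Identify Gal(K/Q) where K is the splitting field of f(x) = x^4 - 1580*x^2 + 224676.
Gal(K/Q) = Z/2Z (cyclic of order 2)

f factors as (x^2 - 1422)(x^2 - 158), so the splitting field is K = Q(sqrt(1422), sqrt(158)). The squarefree part of 1422 is 158 and the squarefree part of 158 is also 158, so sqrt(1422) and sqrt(158) are both rational multiples of sqrt(158). Hence Q(sqrt(1422)) = Q(sqrt(158)) = Q(sqrt(158)), and the splitting field collapses to a single degree-2 extension with Galois group Z/2Z.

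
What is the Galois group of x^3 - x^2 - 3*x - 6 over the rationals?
Gal(K/Q) = S_3 (symmetric group of order 6)

Compute the discriminant of x^3 + (-1)*x^2 + (-3)*x + (-6): Δ = -1203. Since Δ is not a rational square, the Galois group is not contained in A_3; it must be the full S_3 (irreducibility of the cubic rules out anything smaller).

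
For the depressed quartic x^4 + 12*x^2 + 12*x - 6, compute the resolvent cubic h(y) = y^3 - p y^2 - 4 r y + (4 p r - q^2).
h(y) = y^3 - 12*y^2 + 24*y - 432

Identify coefficients: p = 12, q = 12, r = -6.
Plug into h(y) = y^3 - p y^2 - 4 r y + (4 p r - q^2):
  h(y) = y^3 - (12) y^2 - 4*(-6) y + (4*(12)*(-6) - (12)^2)
       = y^3 + (-12) y^2 + (24) y + (-432).
Simplifying: h(y) = y^3 - 12*y^2 + 24*y - 432.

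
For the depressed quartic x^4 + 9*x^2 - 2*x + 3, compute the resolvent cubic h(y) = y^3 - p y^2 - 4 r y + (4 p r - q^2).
h(y) = y^3 - 9*y^2 - 12*y + 104

Identify coefficients: p = 9, q = -2, r = 3.
Plug into h(y) = y^3 - p y^2 - 4 r y + (4 p r - q^2):
  h(y) = y^3 - (9) y^2 - 4*(3) y + (4*(9)*(3) - (-2)^2)
       = y^3 + (-9) y^2 + (-12) y + (104).
Simplifying: h(y) = y^3 - 9*y^2 - 12*y + 104.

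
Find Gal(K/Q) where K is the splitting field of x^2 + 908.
Gal(K/Q) = Z/2Z (cyclic of order 2)

x^2 + 908 is irreducible over Q since -908 is not a rational square. The splitting field Q(sqrt(-908)) has degree 2 over Q, and its unique nontrivial automorphism is sqrt(-908) ↦ -sqrt(-908). Hence Gal(Q(sqrt(-908))/Q) = Z/2Z.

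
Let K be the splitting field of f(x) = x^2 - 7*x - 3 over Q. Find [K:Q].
[K:Q] = 2

The discriminant of x^2 + (-7)*x + (-3) is b^2 - 4c = 49 - (-12) = 61. Since 61 is not a perfect square in Q, the polynomial is irreducible over Q. Its two roots generate a degree-2 extension, so [K:Q] = 2.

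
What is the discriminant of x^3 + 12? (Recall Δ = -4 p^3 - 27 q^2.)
Δ = -3888

For a depressed cubic x^3 + p x + q the discriminant is Δ = -4 p^3 - 27 q^2 = -4*(0)^3 - 27*(12)^2 = 0 - 3888 = -3888.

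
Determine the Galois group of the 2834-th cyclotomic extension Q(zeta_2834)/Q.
|Gal(Q(zeta_2834)/Q)| = phi(2834) = 1296; group ≅ (Z/2834Z)^* ≅ Z/12Z × Z/108Z

The n-th cyclotomic polynomial Φ_2834(x) is the minimal polynomial of zeta_2834 over Q and has degree phi(2834) = 1296. So Q(zeta_2834) is a degree-1296 Galois extension with Galois group (Z/2834Z)^*. By CRT, (Z/2834Z)^* ≅ (Z/2Z)^* × (Z/13Z)^* × (Z/109Z)^*. Each prime-power unit group is (Z/2Z)^* ≅ trivial group (order 1); (Z/13Z)^* ≅ Z/12Z; (Z/109Z)^* ≅ Z/108Z. Hence Gal(Q(zeta_2834)/Q) ≅ Z/12Z × Z/108Z.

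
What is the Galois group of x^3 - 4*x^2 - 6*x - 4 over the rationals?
Gal(K/Q) = S_3 (symmetric group of order 6)

Compute the discriminant of x^3 + (-4)*x^2 + (-6)*x + (-4): Δ = -1744. Since Δ is not a rational square, the Galois group is not contained in A_3; it must be the full S_3 (irreducibility of the cubic rules out anything smaller).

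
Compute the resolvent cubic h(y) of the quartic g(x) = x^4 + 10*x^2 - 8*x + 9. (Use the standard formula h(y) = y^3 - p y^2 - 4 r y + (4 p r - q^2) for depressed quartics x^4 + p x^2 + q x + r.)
h(y) = y^3 - 10*y^2 - 36*y + 296

Identify coefficients: p = 10, q = -8, r = 9.
Plug into h(y) = y^3 - p y^2 - 4 r y + (4 p r - q^2):
  h(y) = y^3 - (10) y^2 - 4*(9) y + (4*(10)*(9) - (-8)^2)
       = y^3 + (-10) y^2 + (-36) y + (296).
Simplifying: h(y) = y^3 - 10*y^2 - 36*y + 296.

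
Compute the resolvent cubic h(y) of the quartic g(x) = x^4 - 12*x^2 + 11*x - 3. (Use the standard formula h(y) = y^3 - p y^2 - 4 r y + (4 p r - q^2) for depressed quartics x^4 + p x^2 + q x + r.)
h(y) = y^3 + 12*y^2 + 12*y + 23

Identify coefficients: p = -12, q = 11, r = -3.
Plug into h(y) = y^3 - p y^2 - 4 r y + (4 p r - q^2):
  h(y) = y^3 - (-12) y^2 - 4*(-3) y + (4*(-12)*(-3) - (11)^2)
       = y^3 + (12) y^2 + (12) y + (23).
Simplifying: h(y) = y^3 + 12*y^2 + 12*y + 23.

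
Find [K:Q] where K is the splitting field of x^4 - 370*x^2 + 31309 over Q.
[K:Q] = 4

f factors as (x^2 - 131)(x^2 - 239); the splitting field is K = Q(sqrt(131), sqrt(239)). Since 131, 239, and 31309 are all non-squares in Q, the three subfields Q(sqrt(131)), Q(sqrt(239)), Q(sqrt(31309)) are distinct degree-2 extensions, so [K:Q] = 4 (Klein four Galois group).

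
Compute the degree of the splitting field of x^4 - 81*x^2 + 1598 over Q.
[K:Q] = 4

f factors as (x^2 - 34)(x^2 - 47); the splitting field is K = Q(sqrt(34), sqrt(47)). Since 34, 47, and 1598 are all non-squares in Q, the three subfields Q(sqrt(34)), Q(sqrt(47)), Q(sqrt(1598)) are distinct degree-2 extensions, so [K:Q] = 4 (Klein four Galois group).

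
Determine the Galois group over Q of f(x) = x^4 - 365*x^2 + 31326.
Gal(K/Q) = V_4 (Klein four-group, Z/2Z × Z/2Z)

f factors as (x^2 - 138)(x^2 - 227), so the splitting field is K = Q(sqrt(138), sqrt(227)). The elements 138, 227, 31326 are all non-squares in Q, so sqrt(138) and sqrt(227) generate independent quadratic extensions. Thus [K:Q] = 4 and Gal(K/Q) is generated by the two order-2 automorphisms sqrt(138) ↦ -sqrt(138) and sqrt(227) ↦ -sqrt(227), giving V_4.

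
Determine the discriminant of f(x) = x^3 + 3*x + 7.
Δ = -1431

For a depressed cubic x^3 + p x + q the discriminant is Δ = -4 p^3 - 27 q^2 = -4*(3)^3 - 27*(7)^2 = -108 - 1323 = -1431.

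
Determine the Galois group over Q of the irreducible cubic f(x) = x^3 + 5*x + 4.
Gal(K/Q) = S_3 (symmetric group of order 6)

Compute the discriminant of x^3 + (0)*x^2 + (5)*x + (4): Δ = -932. Since Δ is not a rational square, the Galois group is not contained in A_3; it must be the full S_3 (irreducibility of the cubic rules out anything smaller).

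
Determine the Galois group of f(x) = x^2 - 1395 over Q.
Gal(K/Q) = Z/2Z (cyclic of order 2)

x^2 - 1395 is irreducible over Q since 1395 is not a rational square. The splitting field Q(sqrt(1395)) has degree 2 over Q, and its unique nontrivial automorphism is sqrt(1395) ↦ -sqrt(1395). Hence Gal(Q(sqrt(1395))/Q) = Z/2Z.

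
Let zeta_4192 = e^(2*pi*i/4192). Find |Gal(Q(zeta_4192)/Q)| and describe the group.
|Gal(Q(zeta_4192)/Q)| = phi(4192) = 2080; group ≅ (Z/4192Z)^* ≅ Z/2Z × Z/8Z × Z/130Z

The n-th cyclotomic polynomial Φ_4192(x) is the minimal polynomial of zeta_4192 over Q and has degree phi(4192) = 2080. So Q(zeta_4192) is a degree-2080 Galois extension with Galois group (Z/4192Z)^*. By CRT, (Z/4192Z)^* ≅ (Z/32Z)^* × (Z/131Z)^*. Each prime-power unit group is (Z/32Z)^* ≅ Z/2Z × Z/8Z; (Z/131Z)^* ≅ Z/130Z. Hence Gal(Q(zeta_4192)/Q) ≅ Z/2Z × Z/8Z × Z/130Z.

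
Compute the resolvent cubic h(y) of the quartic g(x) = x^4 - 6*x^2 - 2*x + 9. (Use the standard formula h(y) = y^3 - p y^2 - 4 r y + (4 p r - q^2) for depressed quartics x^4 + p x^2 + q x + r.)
h(y) = y^3 + 6*y^2 - 36*y - 220

Identify coefficients: p = -6, q = -2, r = 9.
Plug into h(y) = y^3 - p y^2 - 4 r y + (4 p r - q^2):
  h(y) = y^3 - (-6) y^2 - 4*(9) y + (4*(-6)*(9) - (-2)^2)
       = y^3 + (6) y^2 + (-36) y + (-220).
Simplifying: h(y) = y^3 + 6*y^2 - 36*y - 220.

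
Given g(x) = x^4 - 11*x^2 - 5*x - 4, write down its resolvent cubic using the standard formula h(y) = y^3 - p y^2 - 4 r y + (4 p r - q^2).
h(y) = y^3 + 11*y^2 + 16*y + 151

Identify coefficients: p = -11, q = -5, r = -4.
Plug into h(y) = y^3 - p y^2 - 4 r y + (4 p r - q^2):
  h(y) = y^3 - (-11) y^2 - 4*(-4) y + (4*(-11)*(-4) - (-5)^2)
       = y^3 + (11) y^2 + (16) y + (151).
Simplifying: h(y) = y^3 + 11*y^2 + 16*y + 151.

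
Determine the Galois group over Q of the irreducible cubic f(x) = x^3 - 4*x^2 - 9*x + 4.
Gal(K/Q) = A_3 (cyclic of order 3)

Compute the discriminant of x^3 + (-4)*x^2 + (-9)*x + (4): Δ = 7396. Since Δ is a perfect square (Δ = 86^2), the Galois group is contained in A_3. Irreducibility forces the group to be transitive on three roots, so Gal = A_3.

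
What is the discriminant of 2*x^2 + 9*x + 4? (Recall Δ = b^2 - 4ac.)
Δ = 49

For a quadratic a x^2 + b x + c the discriminant is Δ = b^2 - 4ac = (9)^2 - 4*(2)*(4) = 81 - (32) = 49.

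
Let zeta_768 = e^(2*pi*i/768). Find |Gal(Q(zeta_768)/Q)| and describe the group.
|Gal(Q(zeta_768)/Q)| = phi(768) = 256; group ≅ (Z/768Z)^* ≅ Z/2Z × Z/2Z × Z/64Z

The n-th cyclotomic polynomial Φ_768(x) is the minimal polynomial of zeta_768 over Q and has degree phi(768) = 256. So Q(zeta_768) is a degree-256 Galois extension with Galois group (Z/768Z)^*. By CRT, (Z/768Z)^* ≅ (Z/256Z)^* × (Z/3Z)^*. Each prime-power unit group is (Z/256Z)^* ≅ Z/2Z × Z/64Z; (Z/3Z)^* ≅ Z/2Z. Hence Gal(Q(zeta_768)/Q) ≅ Z/2Z × Z/2Z × Z/64Z.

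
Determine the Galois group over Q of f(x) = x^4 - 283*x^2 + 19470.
Gal(K/Q) = V_4 (Klein four-group, Z/2Z × Z/2Z)

f factors as (x^2 - 165)(x^2 - 118), so the splitting field is K = Q(sqrt(165), sqrt(118)). The elements 165, 118, 19470 are all non-squares in Q, so sqrt(165) and sqrt(118) generate independent quadratic extensions. Thus [K:Q] = 4 and Gal(K/Q) is generated by the two order-2 automorphisms sqrt(165) ↦ -sqrt(165) and sqrt(118) ↦ -sqrt(118), giving V_4.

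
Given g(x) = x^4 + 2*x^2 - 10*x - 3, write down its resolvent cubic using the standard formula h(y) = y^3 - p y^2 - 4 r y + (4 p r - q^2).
h(y) = y^3 - 2*y^2 + 12*y - 124

Identify coefficients: p = 2, q = -10, r = -3.
Plug into h(y) = y^3 - p y^2 - 4 r y + (4 p r - q^2):
  h(y) = y^3 - (2) y^2 - 4*(-3) y + (4*(2)*(-3) - (-10)^2)
       = y^3 + (-2) y^2 + (12) y + (-124).
Simplifying: h(y) = y^3 - 2*y^2 + 12*y - 124.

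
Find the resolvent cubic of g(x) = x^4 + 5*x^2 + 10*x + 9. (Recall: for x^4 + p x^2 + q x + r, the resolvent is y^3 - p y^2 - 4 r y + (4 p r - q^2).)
h(y) = y^3 - 5*y^2 - 36*y + 80

Identify coefficients: p = 5, q = 10, r = 9.
Plug into h(y) = y^3 - p y^2 - 4 r y + (4 p r - q^2):
  h(y) = y^3 - (5) y^2 - 4*(9) y + (4*(5)*(9) - (10)^2)
       = y^3 + (-5) y^2 + (-36) y + (80).
Simplifying: h(y) = y^3 - 5*y^2 - 36*y + 80.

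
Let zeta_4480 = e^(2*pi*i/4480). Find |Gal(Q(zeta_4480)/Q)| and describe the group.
|Gal(Q(zeta_4480)/Q)| = phi(4480) = 1536; group ≅ (Z/4480Z)^* ≅ Z/2Z × Z/4Z × Z/6Z × Z/32Z

The n-th cyclotomic polynomial Φ_4480(x) is the minimal polynomial of zeta_4480 over Q and has degree phi(4480) = 1536. So Q(zeta_4480) is a degree-1536 Galois extension with Galois group (Z/4480Z)^*. By CRT, (Z/4480Z)^* ≅ (Z/128Z)^* × (Z/5Z)^* × (Z/7Z)^*. Each prime-power unit group is (Z/128Z)^* ≅ Z/2Z × Z/32Z; (Z/5Z)^* ≅ Z/4Z; (Z/7Z)^* ≅ Z/6Z. Hence Gal(Q(zeta_4480)/Q) ≅ Z/2Z × Z/4Z × Z/6Z × Z/32Z.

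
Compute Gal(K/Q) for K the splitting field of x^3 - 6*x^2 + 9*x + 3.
Gal(K/Q) = S_3 (symmetric group of order 6)

Compute the discriminant of x^3 + (-6)*x^2 + (9)*x + (3): Δ = -567. Since Δ is not a rational square, the Galois group is not contained in A_3; it must be the full S_3 (irreducibility of the cubic rules out anything smaller).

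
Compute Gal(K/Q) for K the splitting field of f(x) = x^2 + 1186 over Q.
Gal(K/Q) = Z/2Z (cyclic of order 2)

x^2 + 1186 is irreducible over Q since -1186 is not a rational square. The splitting field Q(sqrt(-1186)) has degree 2 over Q, and its unique nontrivial automorphism is sqrt(-1186) ↦ -sqrt(-1186). Hence Gal(Q(sqrt(-1186))/Q) = Z/2Z.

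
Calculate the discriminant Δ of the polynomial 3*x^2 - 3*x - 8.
Δ = 105

For a quadratic a x^2 + b x + c the discriminant is Δ = b^2 - 4ac = (-3)^2 - 4*(3)*(-8) = 9 - (-96) = 105.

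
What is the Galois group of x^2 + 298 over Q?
Gal(K/Q) = Z/2Z (cyclic of order 2)

x^2 + 298 is irreducible over Q since -298 is not a rational square. The splitting field Q(sqrt(-298)) has degree 2 over Q, and its unique nontrivial automorphism is sqrt(-298) ↦ -sqrt(-298). Hence Gal(Q(sqrt(-298))/Q) = Z/2Z.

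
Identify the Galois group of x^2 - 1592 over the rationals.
Gal(K/Q) = Z/2Z (cyclic of order 2)

x^2 - 1592 is irreducible over Q since 1592 is not a rational square. The splitting field Q(sqrt(1592)) has degree 2 over Q, and its unique nontrivial automorphism is sqrt(1592) ↦ -sqrt(1592). Hence Gal(Q(sqrt(1592))/Q) = Z/2Z.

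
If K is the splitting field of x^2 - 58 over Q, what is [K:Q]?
[K:Q] = 2

The polynomial x^2 - 58 is irreducible over Q since 58 is not a perfect square. Its splitting field is Q(sqrt(58)), which has degree 2 over Q.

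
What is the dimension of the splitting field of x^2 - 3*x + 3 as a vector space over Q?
[K:Q] = 2

The discriminant of x^2 + (-3)*x + (3) is b^2 - 4c = 9 - (12) = -3. Since -3 is not a perfect square in Q, the polynomial is irreducible over Q. Its two roots generate a degree-2 extension, so [K:Q] = 2.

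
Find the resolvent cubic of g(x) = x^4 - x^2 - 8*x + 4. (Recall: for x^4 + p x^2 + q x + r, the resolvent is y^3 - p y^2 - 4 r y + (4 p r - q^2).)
h(y) = y^3 + y^2 - 16*y - 80

Identify coefficients: p = -1, q = -8, r = 4.
Plug into h(y) = y^3 - p y^2 - 4 r y + (4 p r - q^2):
  h(y) = y^3 - (-1) y^2 - 4*(4) y + (4*(-1)*(4) - (-8)^2)
       = y^3 + (1) y^2 + (-16) y + (-80).
Simplifying: h(y) = y^3 + y^2 - 16*y - 80.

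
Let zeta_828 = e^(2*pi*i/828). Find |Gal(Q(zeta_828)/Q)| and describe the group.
|Gal(Q(zeta_828)/Q)| = phi(828) = 264; group ≅ (Z/828Z)^* ≅ Z/2Z × Z/6Z × Z/22Z

The n-th cyclotomic polynomial Φ_828(x) is the minimal polynomial of zeta_828 over Q and has degree phi(828) = 264. So Q(zeta_828) is a degree-264 Galois extension with Galois group (Z/828Z)^*. By CRT, (Z/828Z)^* ≅ (Z/4Z)^* × (Z/9Z)^* × (Z/23Z)^*. Each prime-power unit group is (Z/4Z)^* ≅ Z/2Z; (Z/9Z)^* ≅ Z/6Z; (Z/23Z)^* ≅ Z/22Z. Hence Gal(Q(zeta_828)/Q) ≅ Z/2Z × Z/6Z × Z/22Z.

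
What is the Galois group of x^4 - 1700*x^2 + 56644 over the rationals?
Gal(K/Q) = Z/2Z (cyclic of order 2)

f factors as (x^2 - 34)(x^2 - 1666), so the splitting field is K = Q(sqrt(34), sqrt(1666)). The squarefree part of 34 is 34 and the squarefree part of 1666 is also 34, so sqrt(34) and sqrt(1666) are both rational multiples of sqrt(34). Hence Q(sqrt(34)) = Q(sqrt(1666)) = Q(sqrt(34)), and the splitting field collapses to a single degree-2 extension with Galois group Z/2Z.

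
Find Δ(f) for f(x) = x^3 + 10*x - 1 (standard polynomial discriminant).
Δ = -4027

For a depressed cubic x^3 + p x + q the discriminant is Δ = -4 p^3 - 27 q^2 = -4*(10)^3 - 27*(-1)^2 = -4000 - 27 = -4027.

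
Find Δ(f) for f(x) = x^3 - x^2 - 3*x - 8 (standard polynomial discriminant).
Δ = -2075

For x^3 + a x^2 + b x + c the discriminant is Δ = 18 a b c - 4 a^3 c + a^2 b^2 - 4 b^3 - 27 c^2.
Plug a = -1, b = -3, c = -8:
  18*(-1)*(-3)*(-8) - 4*(-1)^3*(-8) + (-1)^2*(-3)^2 - 4*(-3)^3 - 27*(-8)^2
  = -432 + (-32) + 9 + (108) + (-1728)
  = -2075.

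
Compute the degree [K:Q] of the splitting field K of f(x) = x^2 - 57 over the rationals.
[K:Q] = 2

The polynomial x^2 - 57 is irreducible over Q since 57 is not a perfect square. Its splitting field is Q(sqrt(57)), which has degree 2 over Q.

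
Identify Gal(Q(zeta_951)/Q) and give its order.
|Gal(Q(zeta_951)/Q)| = phi(951) = 632; group ≅ (Z/951Z)^* ≅ Z/2Z × Z/316Z

The n-th cyclotomic polynomial Φ_951(x) is the minimal polynomial of zeta_951 over Q and has degree phi(951) = 632. So Q(zeta_951) is a degree-632 Galois extension with Galois group (Z/951Z)^*. By CRT, (Z/951Z)^* ≅ (Z/3Z)^* × (Z/317Z)^*. Each prime-power unit group is (Z/3Z)^* ≅ Z/2Z; (Z/317Z)^* ≅ Z/316Z. Hence Gal(Q(zeta_951)/Q) ≅ Z/2Z × Z/316Z.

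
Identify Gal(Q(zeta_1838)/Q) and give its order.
|Gal(Q(zeta_1838)/Q)| = phi(1838) = 918; group ≅ (Z/1838Z)^* ≅ Z/918Z

The n-th cyclotomic polynomial Φ_1838(x) is the minimal polynomial of zeta_1838 over Q and has degree phi(1838) = 918. So Q(zeta_1838) is a degree-918 Galois extension with Galois group (Z/1838Z)^*. By CRT, (Z/1838Z)^* ≅ (Z/2Z)^* × (Z/919Z)^*. Each prime-power unit group is (Z/2Z)^* ≅ trivial group (order 1); (Z/919Z)^* ≅ Z/918Z. Hence Gal(Q(zeta_1838)/Q) ≅ Z/918Z.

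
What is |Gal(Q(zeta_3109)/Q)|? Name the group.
|Gal(Q(zeta_3109)/Q)| = phi(3109) = 3108; group ≅ (Z/3109Z)^* ≅ Z/3108Z

The n-th cyclotomic polynomial Φ_3109(x) is the minimal polynomial of zeta_3109 over Q and has degree phi(3109) = 3108. So Q(zeta_3109) is a degree-3108 Galois extension with Galois group (Z/3109Z)^*. (Z/3109Z)^* is cyclic since 3109 is an odd prime power (or 4). Hence Gal(Q(zeta_3109)/Q) ≅ Z/3108Z.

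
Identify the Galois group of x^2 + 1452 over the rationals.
Gal(K/Q) = Z/2Z (cyclic of order 2)

x^2 + 1452 is irreducible over Q since -1452 is not a rational square. The splitting field Q(sqrt(-1452)) has degree 2 over Q, and its unique nontrivial automorphism is sqrt(-1452) ↦ -sqrt(-1452). Hence Gal(Q(sqrt(-1452))/Q) = Z/2Z.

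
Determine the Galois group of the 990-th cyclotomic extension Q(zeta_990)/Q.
|Gal(Q(zeta_990)/Q)| = phi(990) = 240; group ≅ (Z/990Z)^* ≅ Z/4Z × Z/6Z × Z/10Z

The n-th cyclotomic polynomial Φ_990(x) is the minimal polynomial of zeta_990 over Q and has degree phi(990) = 240. So Q(zeta_990) is a degree-240 Galois extension with Galois group (Z/990Z)^*. By CRT, (Z/990Z)^* ≅ (Z/2Z)^* × (Z/9Z)^* × (Z/5Z)^* × (Z/11Z)^*. Each prime-power unit group is (Z/2Z)^* ≅ trivial group (order 1); (Z/9Z)^* ≅ Z/6Z; (Z/5Z)^* ≅ Z/4Z; (Z/11Z)^* ≅ Z/10Z. Hence Gal(Q(zeta_990)/Q) ≅ Z/4Z × Z/6Z × Z/10Z.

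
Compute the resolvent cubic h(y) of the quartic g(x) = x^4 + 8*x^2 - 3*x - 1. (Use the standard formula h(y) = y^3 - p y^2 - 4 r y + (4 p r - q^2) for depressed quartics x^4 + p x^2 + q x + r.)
h(y) = y^3 - 8*y^2 + 4*y - 41

Identify coefficients: p = 8, q = -3, r = -1.
Plug into h(y) = y^3 - p y^2 - 4 r y + (4 p r - q^2):
  h(y) = y^3 - (8) y^2 - 4*(-1) y + (4*(8)*(-1) - (-3)^2)
       = y^3 + (-8) y^2 + (4) y + (-41).
Simplifying: h(y) = y^3 - 8*y^2 + 4*y - 41.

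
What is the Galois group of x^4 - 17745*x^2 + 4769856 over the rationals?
Gal(K/Q) = Z/2Z (cyclic of order 2)

f factors as (x^2 - 17472)(x^2 - 273), so the splitting field is K = Q(sqrt(17472), sqrt(273)). The squarefree part of 17472 is 273 and the squarefree part of 273 is also 273, so sqrt(17472) and sqrt(273) are both rational multiples of sqrt(273). Hence Q(sqrt(17472)) = Q(sqrt(273)) = Q(sqrt(273)), and the splitting field collapses to a single degree-2 extension with Galois group Z/2Z.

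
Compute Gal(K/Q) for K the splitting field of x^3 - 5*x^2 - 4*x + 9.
Gal(K/Q) = S_3 (symmetric group of order 6)

Compute the discriminant of x^3 + (-5)*x^2 + (-4)*x + (9): Δ = 6209. Since Δ is not a rational square, the Galois group is not contained in A_3; it must be the full S_3 (irreducibility of the cubic rules out anything smaller).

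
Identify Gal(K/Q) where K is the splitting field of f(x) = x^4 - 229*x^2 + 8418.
Gal(K/Q) = V_4 (Klein four-group, Z/2Z × Z/2Z)

f factors as (x^2 - 183)(x^2 - 46), so the splitting field is K = Q(sqrt(183), sqrt(46)). The elements 183, 46, 8418 are all non-squares in Q, so sqrt(183) and sqrt(46) generate independent quadratic extensions. Thus [K:Q] = 4 and Gal(K/Q) is generated by the two order-2 automorphisms sqrt(183) ↦ -sqrt(183) and sqrt(46) ↦ -sqrt(46), giving V_4.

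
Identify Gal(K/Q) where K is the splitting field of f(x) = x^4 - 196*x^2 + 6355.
Gal(K/Q) = V_4 (Klein four-group, Z/2Z × Z/2Z)

f factors as (x^2 - 41)(x^2 - 155), so the splitting field is K = Q(sqrt(41), sqrt(155)). The elements 41, 155, 6355 are all non-squares in Q, so sqrt(41) and sqrt(155) generate independent quadratic extensions. Thus [K:Q] = 4 and Gal(K/Q) is generated by the two order-2 automorphisms sqrt(41) ↦ -sqrt(41) and sqrt(155) ↦ -sqrt(155), giving V_4.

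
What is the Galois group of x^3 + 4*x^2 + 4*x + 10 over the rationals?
Gal(K/Q) = S_3 (symmetric group of order 6)

Compute the discriminant of x^3 + (4)*x^2 + (4)*x + (10): Δ = -2380. Since Δ is not a rational square, the Galois group is not contained in A_3; it must be the full S_3 (irreducibility of the cubic rules out anything smaller).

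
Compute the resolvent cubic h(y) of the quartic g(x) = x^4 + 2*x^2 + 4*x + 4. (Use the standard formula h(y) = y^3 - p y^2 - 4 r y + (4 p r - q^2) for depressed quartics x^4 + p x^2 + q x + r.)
h(y) = y^3 - 2*y^2 - 16*y + 16

Identify coefficients: p = 2, q = 4, r = 4.
Plug into h(y) = y^3 - p y^2 - 4 r y + (4 p r - q^2):
  h(y) = y^3 - (2) y^2 - 4*(4) y + (4*(2)*(4) - (4)^2)
       = y^3 + (-2) y^2 + (-16) y + (16).
Simplifying: h(y) = y^3 - 2*y^2 - 16*y + 16.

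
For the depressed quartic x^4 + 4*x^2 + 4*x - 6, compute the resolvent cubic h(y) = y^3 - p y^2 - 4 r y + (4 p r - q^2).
h(y) = y^3 - 4*y^2 + 24*y - 112

Identify coefficients: p = 4, q = 4, r = -6.
Plug into h(y) = y^3 - p y^2 - 4 r y + (4 p r - q^2):
  h(y) = y^3 - (4) y^2 - 4*(-6) y + (4*(4)*(-6) - (4)^2)
       = y^3 + (-4) y^2 + (24) y + (-112).
Simplifying: h(y) = y^3 - 4*y^2 + 24*y - 112.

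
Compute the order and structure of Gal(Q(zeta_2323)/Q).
|Gal(Q(zeta_2323)/Q)| = phi(2323) = 2200; group ≅ (Z/2323Z)^* ≅ Z/22Z × Z/100Z

The n-th cyclotomic polynomial Φ_2323(x) is the minimal polynomial of zeta_2323 over Q and has degree phi(2323) = 2200. So Q(zeta_2323) is a degree-2200 Galois extension with Galois group (Z/2323Z)^*. By CRT, (Z/2323Z)^* ≅ (Z/23Z)^* × (Z/101Z)^*. Each prime-power unit group is (Z/23Z)^* ≅ Z/22Z; (Z/101Z)^* ≅ Z/100Z. Hence Gal(Q(zeta_2323)/Q) ≅ Z/22Z × Z/100Z.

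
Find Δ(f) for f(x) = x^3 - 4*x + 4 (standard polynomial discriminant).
Δ = -176

For a depressed cubic x^3 + p x + q the discriminant is Δ = -4 p^3 - 27 q^2 = -4*(-4)^3 - 27*(4)^2 = 256 - 432 = -176.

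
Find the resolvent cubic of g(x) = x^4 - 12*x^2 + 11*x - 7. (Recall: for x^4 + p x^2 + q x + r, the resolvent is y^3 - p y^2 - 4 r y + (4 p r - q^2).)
h(y) = y^3 + 12*y^2 + 28*y + 215

Identify coefficients: p = -12, q = 11, r = -7.
Plug into h(y) = y^3 - p y^2 - 4 r y + (4 p r - q^2):
  h(y) = y^3 - (-12) y^2 - 4*(-7) y + (4*(-12)*(-7) - (11)^2)
       = y^3 + (12) y^2 + (28) y + (215).
Simplifying: h(y) = y^3 + 12*y^2 + 28*y + 215.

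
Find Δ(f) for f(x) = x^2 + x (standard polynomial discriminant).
Δ = 1

For a quadratic a x^2 + b x + c the discriminant is Δ = b^2 - 4ac = (1)^2 - 4*(1)*(0) = 1 - (0) = 1.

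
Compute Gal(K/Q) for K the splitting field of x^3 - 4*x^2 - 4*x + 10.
Gal(K/Q) = S_3 (symmetric group of order 6)

Compute the discriminant of x^3 + (-4)*x^2 + (-4)*x + (10): Δ = 3252. Since Δ is not a rational square, the Galois group is not contained in A_3; it must be the full S_3 (irreducibility of the cubic rules out anything smaller).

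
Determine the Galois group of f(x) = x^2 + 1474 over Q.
Gal(K/Q) = Z/2Z (cyclic of order 2)

x^2 + 1474 is irreducible over Q since -1474 is not a rational square. The splitting field Q(sqrt(-1474)) has degree 2 over Q, and its unique nontrivial automorphism is sqrt(-1474) ↦ -sqrt(-1474). Hence Gal(Q(sqrt(-1474))/Q) = Z/2Z.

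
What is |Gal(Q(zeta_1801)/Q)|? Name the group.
|Gal(Q(zeta_1801)/Q)| = phi(1801) = 1800; group ≅ (Z/1801Z)^* ≅ Z/1800Z

The n-th cyclotomic polynomial Φ_1801(x) is the minimal polynomial of zeta_1801 over Q and has degree phi(1801) = 1800. So Q(zeta_1801) is a degree-1800 Galois extension with Galois group (Z/1801Z)^*. (Z/1801Z)^* is cyclic since 1801 is an odd prime power (or 4). Hence Gal(Q(zeta_1801)/Q) ≅ Z/1800Z.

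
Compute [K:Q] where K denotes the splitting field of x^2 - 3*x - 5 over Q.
[K:Q] = 2

The discriminant of x^2 + (-3)*x + (-5) is b^2 - 4c = 9 - (-20) = 29. Since 29 is not a perfect square in Q, the polynomial is irreducible over Q. Its two roots generate a degree-2 extension, so [K:Q] = 2.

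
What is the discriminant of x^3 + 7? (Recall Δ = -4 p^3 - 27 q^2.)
Δ = -1323

For a depressed cubic x^3 + p x + q the discriminant is Δ = -4 p^3 - 27 q^2 = -4*(0)^3 - 27*(7)^2 = 0 - 1323 = -1323.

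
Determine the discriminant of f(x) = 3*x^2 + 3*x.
Δ = 9

For a quadratic a x^2 + b x + c the discriminant is Δ = b^2 - 4ac = (3)^2 - 4*(3)*(0) = 9 - (0) = 9.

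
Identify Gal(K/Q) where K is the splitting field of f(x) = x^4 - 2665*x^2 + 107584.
Gal(K/Q) = Z/2Z (cyclic of order 2)

f factors as (x^2 - 41)(x^2 - 2624), so the splitting field is K = Q(sqrt(41), sqrt(2624)). The squarefree part of 41 is 41 and the squarefree part of 2624 is also 41, so sqrt(41) and sqrt(2624) are both rational multiples of sqrt(41). Hence Q(sqrt(41)) = Q(sqrt(2624)) = Q(sqrt(41)), and the splitting field collapses to a single degree-2 extension with Galois group Z/2Z.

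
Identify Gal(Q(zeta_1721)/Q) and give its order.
|Gal(Q(zeta_1721)/Q)| = phi(1721) = 1720; group ≅ (Z/1721Z)^* ≅ Z/1720Z

The n-th cyclotomic polynomial Φ_1721(x) is the minimal polynomial of zeta_1721 over Q and has degree phi(1721) = 1720. So Q(zeta_1721) is a degree-1720 Galois extension with Galois group (Z/1721Z)^*. (Z/1721Z)^* is cyclic since 1721 is an odd prime power (or 4). Hence Gal(Q(zeta_1721)/Q) ≅ Z/1720Z.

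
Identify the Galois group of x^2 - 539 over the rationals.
Gal(K/Q) = Z/2Z (cyclic of order 2)

x^2 - 539 is irreducible over Q since 539 is not a rational square. The splitting field Q(sqrt(539)) has degree 2 over Q, and its unique nontrivial automorphism is sqrt(539) ↦ -sqrt(539). Hence Gal(Q(sqrt(539))/Q) = Z/2Z.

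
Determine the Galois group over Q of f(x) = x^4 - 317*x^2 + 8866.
Gal(K/Q) = V_4 (Klein four-group, Z/2Z × Z/2Z)

f factors as (x^2 - 286)(x^2 - 31), so the splitting field is K = Q(sqrt(286), sqrt(31)). The elements 286, 31, 8866 are all non-squares in Q, so sqrt(286) and sqrt(31) generate independent quadratic extensions. Thus [K:Q] = 4 and Gal(K/Q) is generated by the two order-2 automorphisms sqrt(286) ↦ -sqrt(286) and sqrt(31) ↦ -sqrt(31), giving V_4.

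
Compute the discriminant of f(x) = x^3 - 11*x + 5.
Δ = 4649

For a depressed cubic x^3 + p x + q the discriminant is Δ = -4 p^3 - 27 q^2 = -4*(-11)^3 - 27*(5)^2 = 5324 - 675 = 4649.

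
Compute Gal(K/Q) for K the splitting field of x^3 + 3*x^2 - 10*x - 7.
Gal(K/Q) = S_3 (symmetric group of order 6)

Compute the discriminant of x^3 + (3)*x^2 + (-10)*x + (-7): Δ = 8113. Since Δ is not a rational square, the Galois group is not contained in A_3; it must be the full S_3 (irreducibility of the cubic rules out anything smaller).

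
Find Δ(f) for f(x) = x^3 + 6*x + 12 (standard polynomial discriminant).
Δ = -4752

For a depressed cubic x^3 + p x + q the discriminant is Δ = -4 p^3 - 27 q^2 = -4*(6)^3 - 27*(12)^2 = -864 - 3888 = -4752.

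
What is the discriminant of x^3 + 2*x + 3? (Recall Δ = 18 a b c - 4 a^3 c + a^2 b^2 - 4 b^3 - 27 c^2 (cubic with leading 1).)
Δ = -275

For x^3 + a x^2 + b x + c the discriminant is Δ = 18 a b c - 4 a^3 c + a^2 b^2 - 4 b^3 - 27 c^2.
Plug a = 0, b = 2, c = 3:
  18*(0)*(2)*(3) - 4*(0)^3*(3) + (0)^2*(2)^2 - 4*(2)^3 - 27*(3)^2
  = 0 + (0) + 0 + (-32) + (-243)
  = -275.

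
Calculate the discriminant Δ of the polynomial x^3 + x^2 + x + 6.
Δ = -891

For x^3 + a x^2 + b x + c the discriminant is Δ = 18 a b c - 4 a^3 c + a^2 b^2 - 4 b^3 - 27 c^2.
Plug a = 1, b = 1, c = 6:
  18*(1)*(1)*(6) - 4*(1)^3*(6) + (1)^2*(1)^2 - 4*(1)^3 - 27*(6)^2
  = 108 + (-24) + 1 + (-4) + (-972)
  = -891.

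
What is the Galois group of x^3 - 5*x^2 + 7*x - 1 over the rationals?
Gal(K/Q) = S_3 (symmetric group of order 6)

Compute the discriminant of x^3 + (-5)*x^2 + (7)*x + (-1): Δ = -44. Since Δ is not a rational square, the Galois group is not contained in A_3; it must be the full S_3 (irreducibility of the cubic rules out anything smaller).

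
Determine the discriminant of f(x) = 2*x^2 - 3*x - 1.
Δ = 17

For a quadratic a x^2 + b x + c the discriminant is Δ = b^2 - 4ac = (-3)^2 - 4*(2)*(-1) = 9 - (-8) = 17.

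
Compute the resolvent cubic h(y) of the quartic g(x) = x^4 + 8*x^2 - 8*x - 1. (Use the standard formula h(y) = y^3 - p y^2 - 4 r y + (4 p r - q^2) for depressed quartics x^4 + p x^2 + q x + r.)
h(y) = y^3 - 8*y^2 + 4*y - 96

Identify coefficients: p = 8, q = -8, r = -1.
Plug into h(y) = y^3 - p y^2 - 4 r y + (4 p r - q^2):
  h(y) = y^3 - (8) y^2 - 4*(-1) y + (4*(8)*(-1) - (-8)^2)
       = y^3 + (-8) y^2 + (4) y + (-96).
Simplifying: h(y) = y^3 - 8*y^2 + 4*y - 96.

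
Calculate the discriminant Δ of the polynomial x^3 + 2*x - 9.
Δ = -2219

For a depressed cubic x^3 + p x + q the discriminant is Δ = -4 p^3 - 27 q^2 = -4*(2)^3 - 27*(-9)^2 = -32 - 2187 = -2219.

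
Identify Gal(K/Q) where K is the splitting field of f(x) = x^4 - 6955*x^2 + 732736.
Gal(K/Q) = Z/2Z (cyclic of order 2)

f factors as (x^2 - 6848)(x^2 - 107), so the splitting field is K = Q(sqrt(6848), sqrt(107)). The squarefree part of 6848 is 107 and the squarefree part of 107 is also 107, so sqrt(6848) and sqrt(107) are both rational multiples of sqrt(107). Hence Q(sqrt(6848)) = Q(sqrt(107)) = Q(sqrt(107)), and the splitting field collapses to a single degree-2 extension with Galois group Z/2Z.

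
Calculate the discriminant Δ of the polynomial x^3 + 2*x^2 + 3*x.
Δ = -72

For x^3 + a x^2 + b x + c the discriminant is Δ = 18 a b c - 4 a^3 c + a^2 b^2 - 4 b^3 - 27 c^2.
Plug a = 2, b = 3, c = 0:
  18*(2)*(3)*(0) - 4*(2)^3*(0) + (2)^2*(3)^2 - 4*(3)^3 - 27*(0)^2
  = 0 + (0) + 36 + (-108) + (0)
  = -72.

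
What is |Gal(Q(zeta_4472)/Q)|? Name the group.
|Gal(Q(zeta_4472)/Q)| = phi(4472) = 2016; group ≅ (Z/4472Z)^* ≅ Z/2Z × Z/2Z × Z/12Z × Z/42Z

The n-th cyclotomic polynomial Φ_4472(x) is the minimal polynomial of zeta_4472 over Q and has degree phi(4472) = 2016. So Q(zeta_4472) is a degree-2016 Galois extension with Galois group (Z/4472Z)^*. By CRT, (Z/4472Z)^* ≅ (Z/8Z)^* × (Z/13Z)^* × (Z/43Z)^*. Each prime-power unit group is (Z/8Z)^* ≅ Z/2Z × Z/2Z; (Z/13Z)^* ≅ Z/12Z; (Z/43Z)^* ≅ Z/42Z. Hence Gal(Q(zeta_4472)/Q) ≅ Z/2Z × Z/2Z × Z/12Z × Z/42Z.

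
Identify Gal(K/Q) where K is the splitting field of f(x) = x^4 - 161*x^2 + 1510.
Gal(K/Q) = V_4 (Klein four-group, Z/2Z × Z/2Z)

f factors as (x^2 - 10)(x^2 - 151), so the splitting field is K = Q(sqrt(10), sqrt(151)). The elements 10, 151, 1510 are all non-squares in Q, so sqrt(10) and sqrt(151) generate independent quadratic extensions. Thus [K:Q] = 4 and Gal(K/Q) is generated by the two order-2 automorphisms sqrt(10) ↦ -sqrt(10) and sqrt(151) ↦ -sqrt(151), giving V_4.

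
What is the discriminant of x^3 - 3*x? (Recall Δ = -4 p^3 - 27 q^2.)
Δ = 108

For a depressed cubic x^3 + p x + q the discriminant is Δ = -4 p^3 - 27 q^2 = -4*(-3)^3 - 27*(0)^2 = 108 - 0 = 108.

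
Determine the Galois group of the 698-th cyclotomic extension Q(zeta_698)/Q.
|Gal(Q(zeta_698)/Q)| = phi(698) = 348; group ≅ (Z/698Z)^* ≅ Z/348Z

The n-th cyclotomic polynomial Φ_698(x) is the minimal polynomial of zeta_698 over Q and has degree phi(698) = 348. So Q(zeta_698) is a degree-348 Galois extension with Galois group (Z/698Z)^*. By CRT, (Z/698Z)^* ≅ (Z/2Z)^* × (Z/349Z)^*. Each prime-power unit group is (Z/2Z)^* ≅ trivial group (order 1); (Z/349Z)^* ≅ Z/348Z. Hence Gal(Q(zeta_698)/Q) ≅ Z/348Z.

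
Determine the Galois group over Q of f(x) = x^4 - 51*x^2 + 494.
Gal(K/Q) = V_4 (Klein four-group, Z/2Z × Z/2Z)

f factors as (x^2 - 13)(x^2 - 38), so the splitting field is K = Q(sqrt(13), sqrt(38)). The elements 13, 38, 494 are all non-squares in Q, so sqrt(13) and sqrt(38) generate independent quadratic extensions. Thus [K:Q] = 4 and Gal(K/Q) is generated by the two order-2 automorphisms sqrt(13) ↦ -sqrt(13) and sqrt(38) ↦ -sqrt(38), giving V_4.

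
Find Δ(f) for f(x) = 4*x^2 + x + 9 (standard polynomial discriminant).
Δ = -143

For a quadratic a x^2 + b x + c the discriminant is Δ = b^2 - 4ac = (1)^2 - 4*(4)*(9) = 1 - (144) = -143.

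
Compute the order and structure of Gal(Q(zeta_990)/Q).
|Gal(Q(zeta_990)/Q)| = phi(990) = 240; group ≅ (Z/990Z)^* ≅ Z/4Z × Z/6Z × Z/10Z

The n-th cyclotomic polynomial Φ_990(x) is the minimal polynomial of zeta_990 over Q and has degree phi(990) = 240. So Q(zeta_990) is a degree-240 Galois extension with Galois group (Z/990Z)^*. By CRT, (Z/990Z)^* ≅ (Z/2Z)^* × (Z/9Z)^* × (Z/5Z)^* × (Z/11Z)^*. Each prime-power unit group is (Z/2Z)^* ≅ trivial group (order 1); (Z/9Z)^* ≅ Z/6Z; (Z/5Z)^* ≅ Z/4Z; (Z/11Z)^* ≅ Z/10Z. Hence Gal(Q(zeta_990)/Q) ≅ Z/4Z × Z/6Z × Z/10Z.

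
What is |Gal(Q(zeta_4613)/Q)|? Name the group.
|Gal(Q(zeta_4613)/Q)| = phi(4613) = 3948; group ≅ (Z/4613Z)^* ≅ Z/6Z × Z/658Z

The n-th cyclotomic polynomial Φ_4613(x) is the minimal polynomial of zeta_4613 over Q and has degree phi(4613) = 3948. So Q(zeta_4613) is a degree-3948 Galois extension with Galois group (Z/4613Z)^*. By CRT, (Z/4613Z)^* ≅ (Z/7Z)^* × (Z/659Z)^*. Each prime-power unit group is (Z/7Z)^* ≅ Z/6Z; (Z/659Z)^* ≅ Z/658Z. Hence Gal(Q(zeta_4613)/Q) ≅ Z/6Z × Z/658Z.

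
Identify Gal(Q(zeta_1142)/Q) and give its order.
|Gal(Q(zeta_1142)/Q)| = phi(1142) = 570; group ≅ (Z/1142Z)^* ≅ Z/570Z

The n-th cyclotomic polynomial Φ_1142(x) is the minimal polynomial of zeta_1142 over Q and has degree phi(1142) = 570. So Q(zeta_1142) is a degree-570 Galois extension with Galois group (Z/1142Z)^*. By CRT, (Z/1142Z)^* ≅ (Z/2Z)^* × (Z/571Z)^*. Each prime-power unit group is (Z/2Z)^* ≅ trivial group (order 1); (Z/571Z)^* ≅ Z/570Z. Hence Gal(Q(zeta_1142)/Q) ≅ Z/570Z.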